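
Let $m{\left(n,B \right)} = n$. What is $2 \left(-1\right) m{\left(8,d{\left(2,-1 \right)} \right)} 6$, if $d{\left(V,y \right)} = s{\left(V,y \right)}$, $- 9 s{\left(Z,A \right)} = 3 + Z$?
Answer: $-96$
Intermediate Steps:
$s{\left(Z,A \right)} = - \frac{1}{3} - \frac{Z}{9}$ ($s{\left(Z,A \right)} = - \frac{3 + Z}{9} = - \frac{1}{3} - \frac{Z}{9}$)
$d{\left(V,y \right)} = - \frac{1}{3} - \frac{V}{9}$
$2 \left(-1\right) m{\left(8,d{\left(2,-1 \right)} \right)} 6 = 2 \left(-1\right) 8 \cdot 6 = \left(-2\right) 8 \cdot 6 = \left(-16\right) 6 = -96$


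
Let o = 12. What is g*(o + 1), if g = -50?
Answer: -650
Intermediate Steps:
g*(o + 1) = -50*(12 + 1) = -50*13 = -650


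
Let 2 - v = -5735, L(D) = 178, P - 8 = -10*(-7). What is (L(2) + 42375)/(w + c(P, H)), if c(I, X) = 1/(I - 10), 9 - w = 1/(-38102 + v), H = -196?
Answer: 13378784780/2834259 ≈ 4720.4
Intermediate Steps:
P = 78 (P = 8 - 10*(-7) = 8 + 70 = 78)
v = 5737 (v = 2 - 1*(-5735) = 2 + 5735 = 5737)
w = 291286/32365 (w = 9 - 1/(-38102 + 5737) = 9 - 1/(-32365) = 9 - 1*(-1/32365) = 9 + 1/32365 = 291286/32365 ≈ 9.0000)
c(I, X) = 1/(-10 + I)
(L(2) + 42375)/(w + c(P, H)) = (178 + 42375)/(291286/32365 + 1/(-10 + 78)) = 42553/(291286/32365 + 1/68) = 42553/(19839813/2200820) = 42553*(2200820/19839813) = 13378784780/2834259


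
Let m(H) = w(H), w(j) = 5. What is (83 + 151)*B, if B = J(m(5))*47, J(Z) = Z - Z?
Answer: 0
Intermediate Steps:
m(H) = 5
J(Z) = 0
B = 0 (B = 0*47 = 0)
(83 + 151)*B = (83 + 151)*0 = 234*0 = 0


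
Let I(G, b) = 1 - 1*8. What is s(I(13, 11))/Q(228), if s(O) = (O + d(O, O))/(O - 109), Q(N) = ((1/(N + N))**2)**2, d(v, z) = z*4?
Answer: 378327075840/29 ≈ 1.3046e+10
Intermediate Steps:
d(v, z) = 4*z
I(G, b) = -7 (I(G, b) = 1 - 8 = -7)
Q(N) = 1/(16*N**4) (Q(N) = ((1/(2*N))**2)**2 = (1/(4*N**2))**2 = 1/(16*N**4))
s(O) = 5*O/(-109 + O) (s(O) = (O + 4*O)/(O - 109) = (5*O)/(-109 + O) = 5*O/(-109 + O))
s(I(13, 11))/Q(228) = (5*(-7)/(-109 - 7))/(((1/16)/228**4)) = (5*(-7)/(-116))/(((1/16)*(1/2702336256))) = (5*(-7)*(-1/116))/(1/43237380096) = (35/116)*43237380096 = 378327075840/29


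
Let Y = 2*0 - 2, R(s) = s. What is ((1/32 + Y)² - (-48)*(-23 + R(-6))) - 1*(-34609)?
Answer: 34018177/1024 ≈ 33221.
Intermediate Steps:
Y = -2 (Y = 0 - 2 = -2)
((1/32 + Y)² - (-48)*(-23 + R(-6))) - 1*(-34609) = ((1/32 - 2)² - (-48)*(-23 - 6)) - 1*(-34609) = ((1/32 - 2)² - (-48)*(-29)) + 34609 = ((-63/32)² - 1*1392) + 34609 = (3969/1024 - 1392) + 34609 = -1421439/1024 + 34609 = 34018177/1024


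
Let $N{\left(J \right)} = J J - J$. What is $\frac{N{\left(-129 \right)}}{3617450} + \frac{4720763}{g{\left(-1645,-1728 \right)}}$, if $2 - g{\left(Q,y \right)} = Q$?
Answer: $\frac{1707715173454}{595794015} \approx 2866.3$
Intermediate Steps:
$N{\left(J \right)} = J^{2} - J$
$g{\left(Q,y \right)} = 2 - Q$
$\frac{N{\left(-129 \right)}}{3617450} + \frac{4720763}{g{\left(-1645,-1728 \right)}} = \frac{\left(-129\right) \left(-1 - 129\right)}{3617450} + \frac{4720763}{2 - -1645} = \left(-129\right) \left(-130\right) \frac{1}{3617450} + \frac{4720763}{2 + 1645} = 16770 \cdot \frac{1}{3617450} + \frac{4720763}{1647} = \frac{1677}{361745} + 4720763 \cdot \frac{1}{1647} = \frac{1677}{361745} + \frac{4720763}{1647} = \frac{1707715173454}{595794015}$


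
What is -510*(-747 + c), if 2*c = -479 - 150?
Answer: 541365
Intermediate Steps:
c = -629/2 (c = (-479 - 150)/2 = (½)*(-629) = -629/2 ≈ -314.50)
-510*(-747 + c) = -510*(-747 - 629/2) = -510*(-2123/2) = 541365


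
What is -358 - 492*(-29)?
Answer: 13910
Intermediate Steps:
-358 - 492*(-29) = -358 + 14268 = 13910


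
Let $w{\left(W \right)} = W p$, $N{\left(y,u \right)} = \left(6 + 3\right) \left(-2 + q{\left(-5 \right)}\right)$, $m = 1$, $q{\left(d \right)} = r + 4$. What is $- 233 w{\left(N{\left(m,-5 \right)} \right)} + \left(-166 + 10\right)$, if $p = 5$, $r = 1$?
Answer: $-31611$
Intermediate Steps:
$q{\left(d \right)} = 5$ ($q{\left(d \right)} = 1 + 4 = 5$)
$N{\left(y,u \right)} = 27$ ($N{\left(y,u \right)} = \left(6 + 3\right) \left(-2 + 5\right) = 9 \cdot 3 = 27$)
$w{\left(W \right)} = 5 W$ ($w{\left(W \right)} = W 5 = 5 W$)
$- 233 w{\left(N{\left(m,-5 \right)} \right)} + \left(-166 + 10\right) = - 233 \cdot 5 \cdot 27 + \left(-166 + 10\right) = \left(-233\right) 135 - 156 = -31455 - 156 = -31611$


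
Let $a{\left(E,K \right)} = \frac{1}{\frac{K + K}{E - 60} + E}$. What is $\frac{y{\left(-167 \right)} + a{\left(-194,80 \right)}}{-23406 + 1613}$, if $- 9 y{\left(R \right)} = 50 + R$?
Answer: $- \frac{321207}{538679374} \approx -0.00059629$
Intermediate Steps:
$a{\left(E,K \right)} = \frac{1}{E + \frac{2 K}{-60 + E}}$ ($a{\left(E,K \right)} = \frac{1}{\frac{2 K}{-60 + E} + E} = \frac{1}{E + \frac{2 K}{-60 + E}}$)
$y{\left(R \right)} = - \frac{50}{9} - \frac{R}{9}$ ($y{\left(R \right)} = - \frac{50 + R}{9} = - \frac{50}{9} - \frac{R}{9}$)
$\frac{y{\left(-167 \right)} + a{\left(-194,80 \right)}}{-23406 + 1613} = \frac{\left(- \frac{50}{9} - - \frac{167}{9}\right) + \frac{-60 - 194}{\left(-194\right)^{2} - -11640 + 2 \cdot 80}}{-23406 + 1613} = \frac{\left(- \frac{50}{9} + \frac{167}{9}\right) + \frac{1}{37636 + 11640 + 160} \left(-254\right)}{-21793} = \left(13 + \frac{1}{49436} \left(-254\right)\right) \left(- \frac{1}{21793}\right) = \left(13 - \frac{127}{24718}\right) \left(- \frac{1}{21793}\right) = \frac{321207}{24718} \left(- \frac{1}{21793}\right) = - \frac{321207}{538679374}$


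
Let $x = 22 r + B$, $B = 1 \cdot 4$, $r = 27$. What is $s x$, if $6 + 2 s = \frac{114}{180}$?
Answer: $- \frac{48139}{30} \approx -1604.6$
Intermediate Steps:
$B = 4$
$x = 598$ ($x = 22 \cdot 27 + 4 = 594 + 4 = 598$)
$s = - \frac{161}{60}$ ($s = -3 + \frac{114 \cdot \frac{1}{180}}{2} = -3 + \frac{1}{2} \cdot \frac{19}{30} = -3 + \frac{19}{60} = - \frac{161}{60} \approx -2.6833$)
$s x = \left(- \frac{161}{60}\right) 598 = - \frac{48139}{30}$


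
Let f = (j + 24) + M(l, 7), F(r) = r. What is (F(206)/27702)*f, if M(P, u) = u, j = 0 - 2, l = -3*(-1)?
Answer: 2987/13851 ≈ 0.21565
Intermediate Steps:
l = 3
j = -2
f = 29 (f = (-2 + 24) + 7 = 22 + 7 = 29)
(F(206)/27702)*f = (206/27702)*29 = (206*(1/27702))*29 = (103/13851)*29 = 2987/13851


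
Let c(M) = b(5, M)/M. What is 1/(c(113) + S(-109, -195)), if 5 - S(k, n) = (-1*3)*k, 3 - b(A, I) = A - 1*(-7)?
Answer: -113/36395 ≈ -0.0031048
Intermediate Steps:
b(A, I) = -4 - A (b(A, I) = 3 - (A - 1*(-7)) = 3 - (A + 7) = 3 - (7 + A) = 3 + (-7 - A) = -4 - A)
S(k, n) = 5 + 3*k (S(k, n) = 5 - (-1*3)*k = 5 - (-3)*k = 5 + 3*k)
c(M) = -9/M (c(M) = (-4 - 1*5)/M = (-4 - 5)/M = -9/M)
1/(c(113) + S(-109, -195)) = 1/(-9/113 + (5 + 3*(-109))) = 1/(-9*1/113 + (5 - 327)) = 1/(-9/113 - 322) = 1/(-36395/113) = -113/36395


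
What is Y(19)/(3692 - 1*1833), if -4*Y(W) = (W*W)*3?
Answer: -1083/7436 ≈ -0.14564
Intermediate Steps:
Y(W) = -3*W²/4 (Y(W) = -W*W*3/4 = -W²*3/4 = -3*W²/4)
Y(19)/(3692 - 1*1833) = (-¾*19²)/(3692 - 1*1833) = (-¾*361)/(3692 - 1833) = -1083/4/1859 = -1083/4*1/1859 = -1083/7436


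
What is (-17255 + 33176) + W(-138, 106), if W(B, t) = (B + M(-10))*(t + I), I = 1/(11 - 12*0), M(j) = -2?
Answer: 11751/11 ≈ 1068.3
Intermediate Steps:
I = 1/11 (I = 1/(11 + 0) = 1/11 ≈ 0.090909)
W(B, t) = (-2 + B)*(1/11 + t) (W(B, t) = (B - 2)*(t + 1/11) = (-2 + B)*(1/11 + t))
(-17255 + 33176) + W(-138, 106) = (-17255 + 33176) + (-2/11 - 2*106 + (1/11)*(-138) - 138*106) = 15921 + (-2/11 - 212 - 138/11 - 14628) = 15921 - 163380/11 = 11751/11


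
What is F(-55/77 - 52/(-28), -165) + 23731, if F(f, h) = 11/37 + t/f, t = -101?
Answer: 6998305/296 ≈ 23643.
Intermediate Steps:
F(f, h) = 11/37 - 101/f
F(-55/77 - 52/(-28), -165) + 23731 = (11/37 - 101/(-55/77 - 52/(-28))) + 23731 = (11/37 - 101/(-55*1/77 - 52*(-1/28))) + 23731 = (11/37 - 101/(-5/7 + 13/7)) + 23731 = (11/37 - 101/8/7) + 23731 = (11/37 - 101*7/8) + 23731 = (11/37 - 707/8) + 23731 = -26071/296 + 23731 = 6998305/296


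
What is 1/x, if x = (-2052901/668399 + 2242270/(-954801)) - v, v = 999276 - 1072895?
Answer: 638188033599/46979306002571350 ≈ 1.3584e-5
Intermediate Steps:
v = -73619
x = 46979306002571350/638188033599 (x = (-2052901/668399 + 2242270/(-954801)) - 1*(-73619) = (-2052901*1/668399 + 2242270*(-1/954801)) + 73619 = (-2052901/668399 - 2242270/954801) + 73619 = -3458842953431/638188033599 + 73619 = 46979306002571350/638188033599 ≈ 73614.)
1/x = 1/(46979306002571350/638188033599) = 638188033599/46979306002571350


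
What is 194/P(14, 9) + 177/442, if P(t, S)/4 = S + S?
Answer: 24623/7956 ≈ 3.0949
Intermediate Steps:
P(t, S) = 8*S (P(t, S) = 4*(S + S) = 4*(2*S) = 8*S)
194/P(14, 9) + 177/442 = 194/((8*9)) + 177/442 = 194/72 + 177*(1/442) = 194*(1/72) + 177/442 = 97/36 + 177/442 = 24623/7956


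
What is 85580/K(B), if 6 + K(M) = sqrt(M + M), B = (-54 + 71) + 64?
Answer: 85580/21 + 42790*sqrt(2)/7 ≈ 12720.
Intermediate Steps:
B = 81 (B = 17 + 64 = 81)
K(M) = -6 + sqrt(2)*sqrt(M) (K(M) = -6 + sqrt(M + M) = -6 + sqrt(2*M) = -6 + sqrt(2)*sqrt(M))
85580/K(B) = 85580/(-6 + sqrt(2)*sqrt(81)) = 85580/(-6 + sqrt(2)*9) = 85580/(-6 + 9*sqrt(2))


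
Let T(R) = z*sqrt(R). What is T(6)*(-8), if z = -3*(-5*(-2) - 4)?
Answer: 144*sqrt(6) ≈ 352.73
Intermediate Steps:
z = -18 (z = -3*(10 - 4) = -3*6 = -18)
T(R) = -18*sqrt(R)
T(6)*(-8) = -18*sqrt(6)*(-8) = 144*sqrt(6)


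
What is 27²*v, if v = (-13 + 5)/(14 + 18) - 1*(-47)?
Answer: 136323/4 ≈ 34081.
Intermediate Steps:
v = 187/4 (v = -8/32 + 47 = -8*1/32 + 47 = -¼ + 47 = 187/4 ≈ 46.750)
27²*v = 27²*(187/4) = 729*(187/4) = 136323/4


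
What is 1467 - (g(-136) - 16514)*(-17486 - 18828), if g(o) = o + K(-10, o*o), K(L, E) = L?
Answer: -604989773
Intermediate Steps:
g(o) = -10 + o (g(o) = o - 10 = -10 + o)
1467 - (g(-136) - 16514)*(-17486 - 18828) = 1467 - ((-10 - 136) - 16514)*(-17486 - 18828) = 1467 - (-146 - 16514)*(-36314) = 1467 - (-16660)*(-36314) = 1467 - 1*604991240 = 1467 - 604991240 = -604989773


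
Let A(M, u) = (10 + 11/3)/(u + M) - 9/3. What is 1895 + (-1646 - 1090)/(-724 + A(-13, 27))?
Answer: 57899147/30493 ≈ 1898.8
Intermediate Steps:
A(M, u) = -3 + 41/(3*(M + u)) (A(M, u) = (10 + 11*(⅓))/(M + u) - 9*⅓ = (10 + 11/3)/(M + u) - 3 = 41/(3*(M + u)) - 3 = -3 + 41/(3*(M + u)))
1895 + (-1646 - 1090)/(-724 + A(-13, 27)) = 1895 + (-1646 - 1090)/(-724 + (41/3 - 3*(-13) - 3*27)/(-13 + 27)) = 1895 - 2736/(-724 + (41/3 + 39 - 81)/14) = 1895 - 2736/(-724 + (1/14)*(-85/3)) = 1895 - 2736/(-724 - 85/42) = 1895 - 2736/(-30493/42) = 1895 - 2736*(-42/30493) = 1895 + 114912/30493 = 57899147/30493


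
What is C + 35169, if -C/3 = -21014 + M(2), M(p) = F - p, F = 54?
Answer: 98055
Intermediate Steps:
M(p) = 54 - p
C = 62886 (C = -3*(-21014 + (54 - 1*2)) = -3*(-21014 + (54 - 2)) = -3*(-21014 + 52) = -3*(-20962) = 62886)
C + 35169 = 62886 + 35169 = 98055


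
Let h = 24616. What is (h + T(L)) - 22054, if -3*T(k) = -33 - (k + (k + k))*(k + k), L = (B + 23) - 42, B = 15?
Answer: 2605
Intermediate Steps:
L = -4 (L = (15 + 23) - 42 = 38 - 42 = -4)
T(k) = 11 + 2*k**2 (T(k) = -(-33 - (k + (k + k))*(k + k))/3 = -(-33 - (k + 2*k)*2*k)/3 = -(-33 - 3*k*2*k)/3 = -(-33 - 6*k**2)/3 = 11 + 2*k**2)
(h + T(L)) - 22054 = (24616 + (11 + 2*(-4)**2)) - 22054 = (24616 + (11 + 2*16)) - 22054 = (24616 + (11 + 32)) - 22054 = (24616 + 43) - 22054 = 24659 - 22054 = 2605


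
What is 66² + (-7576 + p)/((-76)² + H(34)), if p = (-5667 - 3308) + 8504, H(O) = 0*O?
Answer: 25152209/5776 ≈ 4354.6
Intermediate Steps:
H(O) = 0
p = -471 (p = -8975 + 8504 = -471)
66² + (-7576 + p)/((-76)² + H(34)) = 66² + (-7576 - 471)/((-76)² + 0) = 4356 - 8047/(5776 + 0) = 4356 - 8047/5776 = 25152209/5776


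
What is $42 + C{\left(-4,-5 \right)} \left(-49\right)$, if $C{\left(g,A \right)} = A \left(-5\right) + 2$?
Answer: $-1281$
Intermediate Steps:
$C{\left(g,A \right)} = 2 - 5 A$ ($C{\left(g,A \right)} = - 5 A + 2 = 2 - 5 A$)
$42 + C{\left(-4,-5 \right)} \left(-49\right) = 42 + \left(2 - -25\right) \left(-49\right) = 42 + \left(2 + 25\right) \left(-49\right) = 42 + 27 \left(-49\right) = 42 - 1323 = -1281$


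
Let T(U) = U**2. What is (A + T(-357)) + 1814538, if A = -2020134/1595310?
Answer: 516344876806/265885 ≈ 1.9420e+6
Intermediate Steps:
A = -336689/265885 (A = -2020134*1/1595310 = -336689/265885 ≈ -1.2663)
(A + T(-357)) + 1814538 = (-336689/265885 + (-357)**2) + 1814538 = (-336689/265885 + 127449) + 1814538 = 33886440676/265885 + 1814538 = 516344876806/265885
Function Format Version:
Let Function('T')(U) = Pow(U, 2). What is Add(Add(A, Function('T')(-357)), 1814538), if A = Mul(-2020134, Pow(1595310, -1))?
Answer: Rational(516344876806, 265885) ≈ 1.9420e+6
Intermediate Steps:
A = Rational(-336689, 265885) (A = Mul(-2020134, Rational(1, 1595310)) = Rational(-336689, 265885) ≈ -1.2663)
Add(Add(A, Function('T')(-357)), 1814538) = Add(Add(Rational(-336689, 265885), Pow(-357, 2)), 1814538) = Add(Add(Rational(-336689, 265885), 127449), 1814538) = Add(Rational(33886440676, 265885), 1814538) = Rational(516344876806, 265885)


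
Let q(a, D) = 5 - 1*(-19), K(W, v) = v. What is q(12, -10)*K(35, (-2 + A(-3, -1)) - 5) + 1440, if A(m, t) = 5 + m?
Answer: 1320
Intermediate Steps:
q(a, D) = 24 (q(a, D) = 5 + 19 = 24)
q(12, -10)*K(35, (-2 + A(-3, -1)) - 5) + 1440 = 24*((-2 + (5 - 3)) - 5) + 1440 = 24*((-2 + 2) - 5) + 1440 = 24*(0 - 5) + 1440 = 24*(-5) + 1440 = -120 + 1440 = 1320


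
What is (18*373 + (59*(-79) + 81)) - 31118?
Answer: -28984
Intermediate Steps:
(18*373 + (59*(-79) + 81)) - 31118 = (6714 + (-4661 + 81)) - 31118 = (6714 - 4580) - 31118 = 2134 - 31118 = -28984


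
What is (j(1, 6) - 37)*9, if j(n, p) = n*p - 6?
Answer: -333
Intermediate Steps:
j(n, p) = -6 + n*p
(j(1, 6) - 37)*9 = ((-6 + 1*6) - 37)*9 = ((-6 + 6) - 37)*9 = (0 - 37)*9 = -37*9 = -333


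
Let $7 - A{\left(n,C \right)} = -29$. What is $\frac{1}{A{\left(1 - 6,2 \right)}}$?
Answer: $\frac{1}{36} \approx 0.027778$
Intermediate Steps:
$A{\left(n,C \right)} = 36$ ($A{\left(n,C \right)} = 7 - -29 = 7 + 29 = 36$)
$\frac{1}{A{\left(1 - 6,2 \right)}} = \frac{1}{36}$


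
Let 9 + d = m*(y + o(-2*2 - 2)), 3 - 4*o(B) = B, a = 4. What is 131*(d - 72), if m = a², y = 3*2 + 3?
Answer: 12969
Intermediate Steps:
o(B) = ¾ - B/4
y = 9 (y = 6 + 3 = 9)
m = 16 (m = 4² = 16)
d = 171 (d = -9 + 16*(9 + (¾ - (-2*2 - 2)/4)) = -9 + 16*(9 + (¾ - (-4 - 2)/4)) = -9 + 16*(9 + (¾ - ¼*(-6))) = -9 + 16*(9 + (¾ + 3/2)) = -9 + 16*(9 + 9/4) = -9 + 16*(45/4) = -9 + 180 = 171)
131*(d - 72) = 131*(171 - 72) = 131*99 = 12969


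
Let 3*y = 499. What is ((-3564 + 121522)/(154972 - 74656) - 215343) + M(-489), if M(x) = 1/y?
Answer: -4315194801811/20038842 ≈ -2.1534e+5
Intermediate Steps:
y = 499/3 (y = (1/3)*499 = 499/3 ≈ 166.33)
M(x) = 3/499 (M(x) = 1/(499/3) = 3/499)
((-3564 + 121522)/(154972 - 74656) - 215343) + M(-489) = ((-3564 + 121522)/(154972 - 74656) - 215343) + 3/499 = (117958/80316 - 215343) + 3/499 = (117958*(1/80316) - 215343) + 3/499 = (58979/40158 - 215343) + 3/499 = -8647685215/40158 + 3/499 = -4315194801811/20038842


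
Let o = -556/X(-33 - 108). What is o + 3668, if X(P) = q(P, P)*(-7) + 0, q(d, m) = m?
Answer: 3619760/987 ≈ 3667.4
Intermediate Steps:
X(P) = -7*P (X(P) = P*(-7) + 0 = -7*P + 0 = -7*P)
o = -556/987 (o = -556*(-1/(7*(-33 - 108))) = -556/((-7*(-141))) = -556/987 ≈ -0.56332)
o + 3668 = -556/987 + 3668 = 3619760/987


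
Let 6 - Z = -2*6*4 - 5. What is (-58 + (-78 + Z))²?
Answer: 5929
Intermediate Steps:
Z = 59 (Z = 6 - (-2*6*4 - 5) = 6 - (-48 - 5) = 6 - 1*(-53) = 6 + 53 = 59)
(-58 + (-78 + Z))² = (-58 + (-78 + 59))² = (-58 - 19)² = (-77)² = 5929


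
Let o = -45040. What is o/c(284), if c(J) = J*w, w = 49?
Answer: -11260/3479 ≈ -3.2366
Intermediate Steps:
c(J) = 49*J (c(J) = J*49 = 49*J)
o/c(284) = -45040/(49*284) = -45040/13916 = -45040*1/13916 = -11260/3479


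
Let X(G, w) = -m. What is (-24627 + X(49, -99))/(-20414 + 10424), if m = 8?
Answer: 4927/1998 ≈ 2.4660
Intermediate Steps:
X(G, w) = -8 (X(G, w) = -1*8 = -8)
(-24627 + X(49, -99))/(-20414 + 10424) = (-24627 - 8)/(-20414 + 10424) = -24635/(-9990) = -24635*(-1/9990) = 4927/1998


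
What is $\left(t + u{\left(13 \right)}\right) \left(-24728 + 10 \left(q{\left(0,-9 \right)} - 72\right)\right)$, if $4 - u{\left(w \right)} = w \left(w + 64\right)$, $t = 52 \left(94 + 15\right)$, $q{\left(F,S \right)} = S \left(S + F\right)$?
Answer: $-115084098$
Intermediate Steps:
$q{\left(F,S \right)} = S \left(F + S\right)$
$t = 5668$ ($t = 52 \cdot 109 = 5668$)
$u{\left(w \right)} = 4 - w \left(64 + w\right)$ ($u{\left(w \right)} = 4 - w \left(w + 64\right) = 4 - w \left(64 + w\right)$)
$\left(t + u{\left(13 \right)}\right) \left(-24728 + 10 \left(q{\left(0,-9 \right)} - 72\right)\right) = \left(5668 - 997\right) \left(-24728 + 10 \left(- 9 \left(0 - 9\right) - 72\right)\right) = \left(5668 - 997\right) \left(-24728 + 10 \left(\left(-9\right) \left(-9\right) - 72\right)\right) = \left(5668 - 997\right) \left(-24728 + 10 \left(81 - 72\right)\right) = \left(5668 - 997\right) \left(-24728 + 10 \cdot 9\right) = 4671 \left(-24728 + 90\right) = 4671 \left(-24638\right) = -115084098$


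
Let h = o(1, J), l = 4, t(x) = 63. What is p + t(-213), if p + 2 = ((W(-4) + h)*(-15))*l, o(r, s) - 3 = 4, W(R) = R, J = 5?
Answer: -119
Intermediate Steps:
o(r, s) = 7 (o(r, s) = 3 + 4 = 7)
h = 7
p = -182 (p = -2 + ((-4 + 7)*(-15))*4 = -2 + (3*(-15))*4 = -2 - 45*4 = -2 - 180 = -182)
p + t(-213) = -182 + 63 = -119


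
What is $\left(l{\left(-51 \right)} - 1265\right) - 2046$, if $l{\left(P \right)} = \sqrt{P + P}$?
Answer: $-3311 + i \sqrt{102} \approx -3311.0 + 10.1 i$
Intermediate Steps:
$l{\left(P \right)} = \sqrt{2} \sqrt{P}$ ($l{\left(P \right)} = \sqrt{2 P} = \sqrt{2} \sqrt{P}$)
$\left(l{\left(-51 \right)} - 1265\right) - 2046 = \left(\sqrt{2} \sqrt{-51} - 1265\right) - 2046 = \left(\sqrt{2} i \sqrt{51} - 1265\right) - 2046 = \left(i \sqrt{102} - 1265\right) - 2046 = \left(-1265 + i \sqrt{102}\right) - 2046 = -3311 + i \sqrt{102}$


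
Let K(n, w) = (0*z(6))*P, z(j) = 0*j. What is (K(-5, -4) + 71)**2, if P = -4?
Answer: 5041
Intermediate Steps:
z(j) = 0
K(n, w) = 0 (K(n, w) = (0*0)*(-4) = 0*(-4) = 0)
(K(-5, -4) + 71)**2 = (0 + 71)**2 = 71**2 = 5041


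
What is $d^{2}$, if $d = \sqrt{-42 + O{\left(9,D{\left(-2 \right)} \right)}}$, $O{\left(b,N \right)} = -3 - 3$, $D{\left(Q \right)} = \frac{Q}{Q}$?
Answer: $-48$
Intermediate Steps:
$D{\left(Q \right)} = 1$
$O{\left(b,N \right)} = -6$
$d = 4 i \sqrt{3}$ ($d = \sqrt{-42 - 6} = \sqrt{-48} = 4 i \sqrt{3} \approx 6.9282 i$)
$d^{2} = \left(4 i \sqrt{3}\right)^{2} = -48$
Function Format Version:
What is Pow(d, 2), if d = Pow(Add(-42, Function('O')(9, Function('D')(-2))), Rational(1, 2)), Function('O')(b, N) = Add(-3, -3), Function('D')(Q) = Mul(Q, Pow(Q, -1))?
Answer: -48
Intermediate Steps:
Function('D')(Q) = 1
Function('O')(b, N) = -6
d = Mul(4, I, Pow(3, Rational(1, 2))) (d = Pow(Add(-42, -6), Rational(1, 2)) = Pow(-48, Rational(1, 2)) = Mul(4, I, Pow(3, Rational(1, 2))) ≈ Mul(6.9282, I))
Pow(d, 2) = Pow(Mul(4, I, Pow(3, Rational(1, 2))), 2) = -48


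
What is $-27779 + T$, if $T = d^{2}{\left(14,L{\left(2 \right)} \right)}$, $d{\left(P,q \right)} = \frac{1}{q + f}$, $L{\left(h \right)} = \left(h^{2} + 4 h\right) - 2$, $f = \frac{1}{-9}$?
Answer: $- \frac{220037378}{7921} \approx -27779.0$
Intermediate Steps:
$f = - \frac{1}{9} \approx -0.11111$
$L{\left(h \right)} = -2 + h^{2} + 4 h$
$d{\left(P,q \right)} = \frac{1}{- \frac{1}{9} + q}$ ($d{\left(P,q \right)} = \frac{1}{q - \frac{1}{9}} = \frac{1}{- \frac{1}{9} + q}$)
$T = \frac{81}{7921}$ ($T = \left(\frac{9}{-1 + 9 \left(-2 + 2^{2} + 4 \cdot 2\right)}\right)^{2} = \left(\frac{9}{-1 + 9 \left(-2 + 4 + 8\right)}\right)^{2} = \left(\frac{9}{-1 + 9 \cdot 10}\right)^{2} = \left(\frac{9}{-1 + 90}\right)^{2} = \left(\frac{9}{89}\right)^{2} = \frac{81}{7921} \approx 0.010226$)
$-27779 + T = -27779 + \frac{81}{7921} = - \frac{220037378}{7921}$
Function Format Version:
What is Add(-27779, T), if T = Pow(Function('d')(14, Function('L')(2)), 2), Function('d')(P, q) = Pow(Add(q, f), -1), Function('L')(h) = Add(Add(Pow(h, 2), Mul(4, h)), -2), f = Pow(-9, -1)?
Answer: Rational(-220037378, 7921) ≈ -27779.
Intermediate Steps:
f = Rational(-1, 9) ≈ -0.11111
Function('L')(h) = Add(-2, Pow(h, 2), Mul(4, h))
Function('d')(P, q) = Pow(Add(Rational(-1, 9), q), -1) (Function('d')(P, q) = Pow(Add(q, Rational(-1, 9)), -1) = Pow(Add(Rational(-1, 9), q), -1))
T = Rational(81, 7921) (T = Pow(Mul(9, Pow(Add(-1, Mul(9, Add(-2, Pow(2, 2), Mul(4, 2)))), -1)), 2) = Pow(Mul(9, Pow(Add(-1, Mul(9, Add(-2, 4, 8))), -1)), 2) = Pow(Mul(9, Pow(Add(-1, Mul(9, 10)), -1)), 2) = Pow(Mul(9, Pow(Add(-1, 90), -1)), 2) = Pow(Mul(9, Pow(89, -1)), 2) = Pow(Mul(9, Rational(1, 89)), 2) = Pow(Rational(9, 89), 2) = Rational(81, 7921) ≈ 0.010226)
Add(-27779, T) = Add(-27779, Rational(81, 7921)) = Rational(-220037378, 7921)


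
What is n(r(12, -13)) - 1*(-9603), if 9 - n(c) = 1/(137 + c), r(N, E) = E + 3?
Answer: 1220723/127 ≈ 9612.0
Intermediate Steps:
r(N, E) = 3 + E
n(c) = 9 - 1/(137 + c)
n(r(12, -13)) - 1*(-9603) = (1232 + 9*(3 - 13))/(137 + (3 - 13)) - 1*(-9603) = (1232 + 9*(-10))/(137 - 10) + 9603 = (1232 - 90)/127 + 9603 = (1/127)*1142 + 9603 = 1142/127 + 9603 = 1220723/127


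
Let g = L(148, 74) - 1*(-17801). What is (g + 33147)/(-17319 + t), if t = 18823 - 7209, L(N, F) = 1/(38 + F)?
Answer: -5706177/638960 ≈ -8.9304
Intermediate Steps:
t = 11614
g = 1993713/112 (g = 1/(38 + 74) - 1*(-17801) = 1/112 + 17801 = 1993713/112 ≈ 17801.)
(g + 33147)/(-17319 + t) = (1993713/112 + 33147)/(-17319 + 11614) = (5706177/112)/(-5705) = (5706177/112)*(-1/5705) = -5706177/638960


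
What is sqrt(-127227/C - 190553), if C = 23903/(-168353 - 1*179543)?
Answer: sqrt(949115848116799)/23903 ≈ 1288.9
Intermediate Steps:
C = -23903/347896 (C = 23903/(-168353 - 179543) = 23903/(-347896) = 23903*(-1/347896) = -23903/347896 ≈ -0.068707)
sqrt(-127227/C - 190553) = sqrt(-127227/(-23903/347896) - 190553) = sqrt(-127227*(-347896/23903) - 190553) = sqrt(44261764392/23903 - 190553) = sqrt(39706976033/23903) = sqrt(949115848116799)/23903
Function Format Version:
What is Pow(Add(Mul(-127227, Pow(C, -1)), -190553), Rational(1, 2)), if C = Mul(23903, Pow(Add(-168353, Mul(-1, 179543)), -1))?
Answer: Mul(Rational(1, 23903), Pow(949115848116799, Rational(1, 2))) ≈ 1288.9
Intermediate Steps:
C = Rational(-23903, 347896) (C = Mul(23903, Pow(Add(-168353, -179543), -1)) = Mul(23903, Pow(-347896, -1)) = Mul(23903, Rational(-1, 347896)) = Rational(-23903, 347896) ≈ -0.068707)
Pow(Add(Mul(-127227, Pow(C, -1)), -190553), Rational(1, 2)) = Pow(Add(Mul(-127227, Pow(Rational(-23903, 347896), -1)), -190553), Rational(1, 2)) = Pow(Add(Mul(-127227, Rational(-347896, 23903)), -190553), Rational(1, 2)) = Pow(Add(Rational(44261764392, 23903), -190553), Rational(1, 2)) = Pow(Rational(39706976033, 23903), Rational(1, 2)) = Mul(Rational(1, 23903), Pow(949115848116799, Rational(1, 2)))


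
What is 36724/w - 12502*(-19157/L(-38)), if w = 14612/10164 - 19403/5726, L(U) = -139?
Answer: -140259759040294/80523395 ≈ -1.7419e+6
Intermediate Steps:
w = -579305/296934 (w = 14612*(1/10164) - 19403*1/5726 = 3653/2541 - 19403/5726 = -579305/296934 ≈ -1.9510)
36724/w - 12502*(-19157/L(-38)) = 36724/(-579305/296934) - 12502/((-139/(-19157))) = 36724*(-296934/579305) - 12502/((-139*(-1/19157))) = -10904604216/579305 - 12502/139/19157 = -10904604216/579305 - 12502*19157/139 = -10904604216/579305 - 239500814/139 = -140259759040294/80523395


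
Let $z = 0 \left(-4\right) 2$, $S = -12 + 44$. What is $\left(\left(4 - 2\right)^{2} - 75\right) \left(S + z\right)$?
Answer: $-2272$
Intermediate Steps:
$S = 32$
$z = 0$ ($z = 0 \cdot 2 = 0$)
$\left(\left(4 - 2\right)^{2} - 75\right) \left(S + z\right) = \left(\left(4 - 2\right)^{2} - 75\right) \left(32 + 0\right) = \left(2^{2} - 75\right) 32 = \left(4 - 75\right) 32 = \left(-71\right) 32 = -2272$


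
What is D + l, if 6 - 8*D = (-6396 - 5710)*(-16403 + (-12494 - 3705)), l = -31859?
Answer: -197467339/4 ≈ -4.9367e+7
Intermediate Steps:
D = -197339903/4 (D = 3/4 - (-6396 - 5710)*(-16403 + (-12494 - 3705))/8 = 3/4 - (-6053)*(-16403 - 16199)/4 = 3/4 - (-6053)*(-32602)/4 = 3/4 - 1/8*394679812 = 3/4 - 98669953/2 = -197339903/4 ≈ -4.9335e+7)
D + l = -197339903/4 - 31859 = -197467339/4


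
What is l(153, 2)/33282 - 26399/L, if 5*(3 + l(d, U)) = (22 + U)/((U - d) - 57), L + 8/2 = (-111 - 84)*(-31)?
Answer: -38073957151/8712451020 ≈ -4.3701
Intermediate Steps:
L = 6041 (L = -4 + (-111 - 84)*(-31) = -4 - 195*(-31) = -4 + 6045 = 6041)
l(d, U) = -3 + (22 + U)/(5*(-57 + U - d)) (l(d, U) = -3 + ((22 + U)/((U - d) - 57))/5 = -3 + ((22 + U)/(-57 + U - d))/5 = -3 + (22 + U)/(5*(-57 + U - d)))
l(153, 2)/33282 - 26399/L = ((-877 - 15*153 + 14*2)/(5*(57 + 153 - 1*2)))/33282 - 26399/6041 = ((-877 - 2295 + 28)/(5*(57 + 153 - 2)))*(1/33282) - 26399*1/6041 = ((⅕)*(-3144)/208)*(1/33282) - 26399/6041 = ((⅕)*(1/208)*(-3144))*(1/33282) - 26399/6041 = -393/130*1/33282 - 26399/6041 = -131/1442220 - 26399/6041 = -38073957151/8712451020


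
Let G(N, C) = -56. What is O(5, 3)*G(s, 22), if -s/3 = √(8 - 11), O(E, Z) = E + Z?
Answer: -448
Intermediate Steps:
s = -3*I*√3 (s = -3*√(8 - 11) = -3*I*√3 ≈ -5.1962*I)
O(5, 3)*G(s, 22) = (5 + 3)*(-56) = 8*(-56) = -448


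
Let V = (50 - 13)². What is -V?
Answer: -1369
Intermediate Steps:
V = 1369 (V = 37² = 1369)
-V = -1*1369 = -1369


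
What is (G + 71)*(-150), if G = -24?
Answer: -7050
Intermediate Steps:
(G + 71)*(-150) = (-24 + 71)*(-150) = 47*(-150) = -7050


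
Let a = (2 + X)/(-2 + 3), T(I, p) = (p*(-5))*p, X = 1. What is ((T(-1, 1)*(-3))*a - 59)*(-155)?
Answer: 2170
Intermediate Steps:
T(I, p) = -5*p² (T(I, p) = (-5*p)*p = -5*p²)
a = 3 (a = (2 + 1)/(-2 + 3) = 3/1 = 3*1 = 3)
((T(-1, 1)*(-3))*a - 59)*(-155) = ((-5*1²*(-3))*3 - 59)*(-155) = ((-5*1*(-3))*3 - 59)*(-155) = (-5*(-3)*3 - 59)*(-155) = (15*3 - 59)*(-155) = (45 - 59)*(-155) = -14*(-155) = 2170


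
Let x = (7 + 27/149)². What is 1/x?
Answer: 22201/1144900 ≈ 0.019391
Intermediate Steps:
x = 1144900/22201 (x = (7 + 27*(1/149))² = (7 + 27/149)² = (1070/149)² = 1144900/22201 ≈ 51.570)
1/x = 1/(1144900/22201) = 22201/1144900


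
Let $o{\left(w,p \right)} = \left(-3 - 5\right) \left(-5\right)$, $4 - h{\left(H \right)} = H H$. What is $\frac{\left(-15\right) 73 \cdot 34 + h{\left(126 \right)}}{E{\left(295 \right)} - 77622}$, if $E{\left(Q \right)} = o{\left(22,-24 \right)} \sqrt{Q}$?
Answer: $\frac{1030470861}{1506175721} + \frac{531020 \sqrt{295}}{1506175721} \approx 0.69022$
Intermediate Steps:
$h{\left(H \right)} = 4 - H^{2}$ ($h{\left(H \right)} = 4 - H H = 4 - H^{2}$)
$o{\left(w,p \right)} = 40$ ($o{\left(w,p \right)} = \left(-8\right) \left(-5\right) = 40$)
$E{\left(Q \right)} = 40 \sqrt{Q}$
$\frac{\left(-15\right) 73 \cdot 34 + h{\left(126 \right)}}{E{\left(295 \right)} - 77622} = \frac{\left(-15\right) 73 \cdot 34 + \left(4 - 126^{2}\right)}{40 \sqrt{295} - 77622} = \frac{\left(-1095\right) 34 + \left(4 - 15876\right)}{-77622 + 40 \sqrt{295}} = \frac{-37230 + \left(4 - 15876\right)}{-77622 + 40 \sqrt{295}} = \frac{-37230 - 15872}{-77622 + 40 \sqrt{295}} = - \frac{53102}{-77622 + 40 \sqrt{295}}$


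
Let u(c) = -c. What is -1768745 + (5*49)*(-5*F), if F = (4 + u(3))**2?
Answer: -1769970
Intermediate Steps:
F = 1 (F = (4 - 1*3)**2 = (4 - 3)**2 = 1**2 = 1)
-1768745 + (5*49)*(-5*F) = -1768745 + (5*49)*(-5*1) = -1768745 + 245*(-5) = -1768745 - 1225 = -1769970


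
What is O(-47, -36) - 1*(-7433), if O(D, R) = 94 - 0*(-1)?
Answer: 7527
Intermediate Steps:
O(D, R) = 94 (O(D, R) = 94 - 1*0 = 94 + 0 = 94)
O(-47, -36) - 1*(-7433) = 94 - 1*(-7433) = 94 + 7433 = 7527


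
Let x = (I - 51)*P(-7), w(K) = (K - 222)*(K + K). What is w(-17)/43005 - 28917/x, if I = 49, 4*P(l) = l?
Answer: -355299184/43005 ≈ -8261.8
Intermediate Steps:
w(K) = 2*K*(-222 + K) (w(K) = (-222 + K)*(2*K) = 2*K*(-222 + K))
P(l) = l/4
x = 7/2 (x = (49 - 51)*((¼)*(-7)) = -2*(-7/4) = 7/2 ≈ 3.5000)
w(-17)/43005 - 28917/x = (2*(-17)*(-222 - 17))/43005 - 28917/7/2 = (2*(-17)*(-239))*(1/43005) - 28917*2/7 = 8126*(1/43005) - 8262 = 8126/43005 - 8262 = -355299184/43005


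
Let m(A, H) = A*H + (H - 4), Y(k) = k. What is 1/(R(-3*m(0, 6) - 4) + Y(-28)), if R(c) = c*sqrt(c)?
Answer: I/(2*(-14*I + 5*sqrt(10))) ≈ -0.015695 + 0.017726*I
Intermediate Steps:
m(A, H) = -4 + H + A*H (m(A, H) = A*H + (-4 + H) = -4 + H + A*H)
R(c) = c**(3/2)
1/(R(-3*m(0, 6) - 4) + Y(-28)) = 1/((-3*(-4 + 6 + 0*6) - 4)**(3/2) - 28) = 1/((-3*(-4 + 6 + 0) - 4)**(3/2) - 28) = 1/((-3*2 - 4)**(3/2) - 28) = 1/((-6 - 4)**(3/2) - 28) = 1/((-10)**(3/2) - 28) = 1/(-10*I*sqrt(10) - 28) = 1/(-28 - 10*I*sqrt(10))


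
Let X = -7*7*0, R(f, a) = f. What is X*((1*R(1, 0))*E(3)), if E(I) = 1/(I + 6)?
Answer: 0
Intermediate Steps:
E(I) = 1/(6 + I)
X = 0 (X = -49*0 = 0)
X*((1*R(1, 0))*E(3)) = 0*((1*1)/(6 + 3)) = 0*(1/9) = 0*(1*(⅑)) = 0*(⅑) = 0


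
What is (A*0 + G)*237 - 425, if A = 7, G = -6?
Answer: -1847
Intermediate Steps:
(A*0 + G)*237 - 425 = (7*0 - 6)*237 - 425 = (0 - 6)*237 - 425 = -6*237 - 425 = -1422 - 425 = -1847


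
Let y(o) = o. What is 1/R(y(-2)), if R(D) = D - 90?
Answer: -1/92 ≈ -0.010870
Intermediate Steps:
R(D) = -90 + D
1/R(y(-2)) = 1/(-90 - 2) = 1/(-92) = -1/92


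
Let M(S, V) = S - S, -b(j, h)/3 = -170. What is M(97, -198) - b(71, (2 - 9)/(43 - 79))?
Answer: -510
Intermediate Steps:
b(j, h) = 510 (b(j, h) = -3*(-170) = 510)
M(S, V) = 0
M(97, -198) - b(71, (2 - 9)/(43 - 79)) = 0 - 1*510 = 0 - 510 = -510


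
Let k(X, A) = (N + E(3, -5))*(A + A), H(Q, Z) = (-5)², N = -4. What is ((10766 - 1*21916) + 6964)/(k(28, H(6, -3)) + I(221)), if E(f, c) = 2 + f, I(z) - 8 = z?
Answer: -4186/279 ≈ -15.004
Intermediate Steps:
I(z) = 8 + z
H(Q, Z) = 25
k(X, A) = 2*A (k(X, A) = (-4 + (2 + 3))*(A + A) = (-4 + 5)*(2*A) = 1*(2*A) = 2*A)
((10766 - 1*21916) + 6964)/(k(28, H(6, -3)) + I(221)) = ((10766 - 1*21916) + 6964)/(2*25 + (8 + 221)) = ((10766 - 21916) + 6964)/(50 + 229) = (-11150 + 6964)/279 = -4186*1/279 = -4186/279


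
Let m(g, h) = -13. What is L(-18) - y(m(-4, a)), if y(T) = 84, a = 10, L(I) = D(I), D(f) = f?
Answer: -102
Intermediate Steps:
L(I) = I
L(-18) - y(m(-4, a)) = -18 - 1*84 = -18 - 84 = -102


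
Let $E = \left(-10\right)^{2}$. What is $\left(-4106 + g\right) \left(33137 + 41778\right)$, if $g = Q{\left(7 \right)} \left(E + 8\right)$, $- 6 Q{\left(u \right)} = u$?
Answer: $-317040280$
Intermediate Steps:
$Q{\left(u \right)} = - \frac{u}{6}$
$E = 100$
$g = -126$ ($g = \left(- \frac{1}{6}\right) 7 \left(100 + 8\right) = \left(- \frac{7}{6}\right) 108 = -126$)
$\left(-4106 + g\right) \left(33137 + 41778\right) = \left(-4106 - 126\right) \left(33137 + 41778\right) = \left(-4232\right) 74915 = -317040280$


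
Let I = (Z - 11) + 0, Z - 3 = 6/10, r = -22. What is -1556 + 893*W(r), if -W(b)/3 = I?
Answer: 91343/5 ≈ 18269.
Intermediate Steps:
Z = 18/5 (Z = 3 + 6/10 = 3 + 6*(⅒) = 3 + ⅗ = 18/5 ≈ 3.6000)
I = -37/5 (I = (18/5 - 11) + 0 = -37/5 + 0 = -37/5 ≈ -7.4000)
W(b) = 111/5 (W(b) = -3*(-37/5) = 111/5)
-1556 + 893*W(r) = -1556 + 893*(111/5) = -1556 + 99123/5 = 91343/5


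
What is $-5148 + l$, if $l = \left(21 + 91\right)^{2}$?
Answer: $7396$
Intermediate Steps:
$l = 12544$ ($l = 112^{2} = 12544$)
$-5148 + l = -5148 + 12544 = 7396$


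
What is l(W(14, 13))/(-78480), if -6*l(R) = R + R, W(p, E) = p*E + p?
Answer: 49/58860 ≈ 0.00083248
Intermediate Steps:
W(p, E) = p + E*p (W(p, E) = E*p + p = p + E*p)
l(R) = -R/3 (l(R) = -(R + R)/6 = -R/3)
l(W(14, 13))/(-78480) = -14*(1 + 13)/3/(-78480) = -14*14/3*(-1/78480) = -⅓*196*(-1/78480) = -196/3*(-1/78480) = 49/58860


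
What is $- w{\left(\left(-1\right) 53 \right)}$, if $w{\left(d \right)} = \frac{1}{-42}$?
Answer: $\frac{1}{42} \approx 0.02381$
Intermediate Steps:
$w{\left(d \right)} = - \frac{1}{42}$
$- w{\left(\left(-1\right) 53 \right)} = \left(-1\right) \left(- \frac{1}{42}\right) = \frac{1}{42}$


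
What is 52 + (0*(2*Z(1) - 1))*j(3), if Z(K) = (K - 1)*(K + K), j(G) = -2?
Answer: 52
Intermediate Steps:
Z(K) = 2*K*(-1 + K) (Z(K) = (-1 + K)*(2*K) = 2*K*(-1 + K))
52 + (0*(2*Z(1) - 1))*j(3) = 52 + (0*(2*(2*1*(-1 + 1)) - 1))*(-2) = 52 + (0*(2*(2*1*0) - 1))*(-2) = 52 + (0*(2*0 - 1))*(-2) = 52 + (0*(0 - 1))*(-2) = 52 + (0*(-1))*(-2) = 52 + 0*(-2) = 52 + 0 = 52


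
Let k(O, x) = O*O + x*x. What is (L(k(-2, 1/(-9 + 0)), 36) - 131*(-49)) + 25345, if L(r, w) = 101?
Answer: 31865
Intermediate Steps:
k(O, x) = O² + x²
(L(k(-2, 1/(-9 + 0)), 36) - 131*(-49)) + 25345 = (101 - 131*(-49)) + 25345 = (101 + 6419) + 25345 = 6520 + 25345 = 31865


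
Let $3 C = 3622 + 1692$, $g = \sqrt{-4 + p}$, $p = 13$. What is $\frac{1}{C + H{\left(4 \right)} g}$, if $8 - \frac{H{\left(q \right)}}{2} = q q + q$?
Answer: $\frac{3}{5098} \approx 0.00058847$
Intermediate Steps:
$H{\left(q \right)} = 16 - 2 q - 2 q^{2}$ ($H{\left(q \right)} = 16 - 2 \left(q q + q\right) = 16 - 2 \left(q^{2} + q\right) = 16 - 2 \left(q + q^{2}\right) = 16 - \left(2 q + 2 q^{2}\right) = 16 - 2 q - 2 q^{2}$)
$g = 3$ ($g = \sqrt{-4 + 13} = \sqrt{9} = 3$)
$C = \frac{5314}{3}$ ($C = \frac{3622 + 1692}{3} = \frac{1}{3} \cdot 5314 = \frac{5314}{3} \approx 1771.3$)
$\frac{1}{C + H{\left(4 \right)} g} = \frac{1}{\frac{5314}{3} + \left(16 - 8 - 2 \cdot 4^{2}\right) 3} = \frac{1}{\frac{5314}{3} + \left(16 - 8 - 32\right) 3} = \frac{1}{\frac{5314}{3} - 72} = \frac{1}{\frac{5098}{3}} = \frac{3}{5098}$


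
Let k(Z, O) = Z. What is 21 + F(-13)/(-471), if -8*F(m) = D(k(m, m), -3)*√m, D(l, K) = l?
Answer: 21 - 13*I*√13/3768 ≈ 21.0 - 0.01244*I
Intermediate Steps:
F(m) = -m^(3/2)/8 (F(m) = -m*√m/8 = -m^(3/2)/8)
21 + F(-13)/(-471) = 21 + (-(-13)*I*√13/8)/(-471) = 21 - (-1)*(-13*I*√13)/3768 = 21 - 13*I*√13/3768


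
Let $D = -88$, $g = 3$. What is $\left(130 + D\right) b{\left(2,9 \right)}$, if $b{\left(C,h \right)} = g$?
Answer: $126$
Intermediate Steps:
$b{\left(C,h \right)} = 3$
$\left(130 + D\right) b{\left(2,9 \right)} = \left(130 - 88\right) 3 = 42 \cdot 3 = 126$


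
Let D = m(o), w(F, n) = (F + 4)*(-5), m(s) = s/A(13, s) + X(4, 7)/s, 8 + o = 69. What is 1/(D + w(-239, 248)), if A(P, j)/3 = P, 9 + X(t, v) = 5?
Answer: 2379/2798890 ≈ 0.00084998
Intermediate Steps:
o = 61 (o = -8 + 69 = 61)
X(t, v) = -4 (X(t, v) = -9 + 5 = -4)
A(P, j) = 3*P
m(s) = -4/s + s/39 (m(s) = s/((3*13)) - 4/s = s/39 - 4/s = -4/s + s/39)
w(F, n) = -20 - 5*F (w(F, n) = (4 + F)*(-5) = -20 - 5*F)
D = 3565/2379 (D = -4/61 + (1/39)*61 = -4*1/61 + 61/39 = -4/61 + 61/39 = 3565/2379 ≈ 1.4985)
1/(D + w(-239, 248)) = 1/(3565/2379 + (-20 - 5*(-239))) = 1/(3565/2379 + (-20 + 1195)) = 1/(3565/2379 + 1175) = 1/(2798890/2379) = 2379/2798890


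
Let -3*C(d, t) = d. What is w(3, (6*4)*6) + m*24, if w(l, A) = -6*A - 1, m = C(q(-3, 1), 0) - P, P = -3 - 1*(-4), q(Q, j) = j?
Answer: -897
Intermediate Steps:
P = 1 (P = -3 + 4 = 1)
C(d, t) = -d/3
m = -4/3 (m = -1/3*1 - 1*1 = -1/3 - 1 = -4/3 ≈ -1.3333)
w(l, A) = -1 - 6*A
w(3, (6*4)*6) + m*24 = (-1 - 6*6*4*6) - 4/3*24 = (-1 - 144*6) - 32 = (-1 - 6*144) - 32 = (-1 - 864) - 32 = -865 - 32 = -897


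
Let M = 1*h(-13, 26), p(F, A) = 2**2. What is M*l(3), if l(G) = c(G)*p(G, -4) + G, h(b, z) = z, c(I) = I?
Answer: 390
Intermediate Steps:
p(F, A) = 4
M = 26 (M = 1*26 = 26)
l(G) = 5*G (l(G) = G*4 + G = 4*G + G = 5*G)
M*l(3) = 26*(5*3) = 26*15 = 390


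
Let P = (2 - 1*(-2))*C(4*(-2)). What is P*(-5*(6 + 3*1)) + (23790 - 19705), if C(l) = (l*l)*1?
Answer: -7435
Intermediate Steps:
C(l) = l**2 (C(l) = l**2*1 = l**2)
P = 256 (P = (2 - 1*(-2))*(4*(-2))**2 = (2 + 2)*(-8)**2 = 4*64 = 256)
P*(-5*(6 + 3*1)) + (23790 - 19705) = 256*(-5*(6 + 3*1)) + (23790 - 19705) = 256*(-5*(6 + 3)) + 4085 = 256*(-5*9) + 4085 = 256*(-45) + 4085 = -11520 + 4085 = -7435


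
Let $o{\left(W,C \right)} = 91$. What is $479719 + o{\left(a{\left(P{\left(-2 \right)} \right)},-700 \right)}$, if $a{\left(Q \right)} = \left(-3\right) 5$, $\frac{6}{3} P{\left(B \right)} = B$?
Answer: $479810$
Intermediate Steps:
$P{\left(B \right)} = \frac{B}{2}$
$a{\left(Q \right)} = -15$
$479719 + o{\left(a{\left(P{\left(-2 \right)} \right)},-700 \right)} = 479719 + 91 = 479810$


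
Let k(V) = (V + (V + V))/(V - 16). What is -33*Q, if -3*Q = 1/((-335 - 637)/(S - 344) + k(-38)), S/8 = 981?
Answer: 185724/33457 ≈ 5.5511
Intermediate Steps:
S = 7848 (S = 8*981 = 7848)
k(V) = 3*V/(-16 + V) (k(V) = (V + 2*V)/(-16 + V) = (3*V)/(-16 + V) = 3*V/(-16 + V))
Q = -5628/33457 (Q = -1/(3*((-335 - 637)/(7848 - 344) + 3*(-38)/(-16 - 38))) = -1/(3*(-972/7504 + 3*(-38)/(-54))) = -1/(3*(-972*1/7504 + 3*(-38)*(-1/54))) = -1/(3*(-243/1876 + 19/9)) = -1/(3*33457/16884) = -1/3*16884/33457 = -5628/33457 ≈ -0.16822)
-33*Q = -33*(-5628/33457) = 185724/33457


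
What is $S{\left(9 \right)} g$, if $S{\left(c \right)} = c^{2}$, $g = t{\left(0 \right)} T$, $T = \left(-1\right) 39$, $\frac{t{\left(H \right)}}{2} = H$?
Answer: $0$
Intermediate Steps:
$t{\left(H \right)} = 2 H$
$T = -39$
$g = 0$ ($g = 2 \cdot 0 \left(-39\right) = 0 \left(-39\right) = 0$)
$S{\left(9 \right)} g = 9^{2} \cdot 0 = 81 \cdot 0 = 0$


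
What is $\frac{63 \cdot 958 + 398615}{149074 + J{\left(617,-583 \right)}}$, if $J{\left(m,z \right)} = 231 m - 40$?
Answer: $\frac{458969}{291561} \approx 1.5742$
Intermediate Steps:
$J{\left(m,z \right)} = -40 + 231 m$
$\frac{63 \cdot 958 + 398615}{149074 + J{\left(617,-583 \right)}} = \frac{63 \cdot 958 + 398615}{149074 + \left(-40 + 231 \cdot 617\right)} = \frac{60354 + 398615}{149074 + \left(-40 + 142527\right)} = \frac{458969}{149074 + 142487} = \frac{458969}{291561}$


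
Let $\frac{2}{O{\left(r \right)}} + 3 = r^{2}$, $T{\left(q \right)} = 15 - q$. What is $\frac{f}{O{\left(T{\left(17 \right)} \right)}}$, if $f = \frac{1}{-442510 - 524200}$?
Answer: $- \frac{1}{1933420} \approx -5.1722 \cdot 10^{-7}$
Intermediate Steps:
$O{\left(r \right)} = \frac{2}{-3 + r^{2}}$
$f = - \frac{1}{966710}$ ($f = \frac{1}{-966710} = - \frac{1}{966710} \approx -1.0344 \cdot 10^{-6}$)
$\frac{f}{O{\left(T{\left(17 \right)} \right)}} = - \frac{1}{966710 \frac{2}{-3 + \left(15 - 17\right)^{2}}} = - \frac{1}{966710 \frac{2}{-3 + \left(-2\right)^{2}}} = - \frac{1}{966710 \frac{2}{-3 + 4}} = - \frac{1}{966710 \cdot \frac{2}{1}} = - \frac{1}{966710 \cdot 2 \cdot 1} = - \frac{1}{966710 \cdot 2} = \left(- \frac{1}{966710}\right) \frac{1}{2} = - \frac{1}{1933420}$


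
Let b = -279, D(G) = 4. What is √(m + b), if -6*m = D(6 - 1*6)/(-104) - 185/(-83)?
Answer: I*√11708937903/6474 ≈ 16.714*I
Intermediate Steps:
m = -4727/12948 (m = -(4/(-104) - 185/(-83))/6 = -(4*(-1/104) - 185*(-1/83))/6 = -(-1/26 + 185/83)/6 = -⅙*4727/2158 = -4727/12948 ≈ -0.36508)
√(m + b) = √(-4727/12948 - 279) = √(-3617219/12948) = I*√11708937903/6474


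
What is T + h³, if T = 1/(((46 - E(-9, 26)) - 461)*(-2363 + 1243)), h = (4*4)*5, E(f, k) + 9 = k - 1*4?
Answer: 245432320001/479360 ≈ 5.1200e+5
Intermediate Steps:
E(f, k) = -13 + k (E(f, k) = -9 + (k - 1*4) = -9 + (k - 4) = -9 + (-4 + k) = -13 + k)
h = 80 (h = 16*5 = 80)
T = 1/479360 (T = 1/(((46 - (-13 + 26)) - 461)*(-2363 + 1243)) = 1/(((46 - 1*13) - 461)*(-1120)) = 1/(((46 - 13) - 461)*(-1120)) = 1/((33 - 461)*(-1120)) = 1/(-428*(-1120)) = 1/479360 ≈ 2.0861e-6)
T + h³ = 1/479360 + 80³ = 1/479360 + 512000 = 245432320001/479360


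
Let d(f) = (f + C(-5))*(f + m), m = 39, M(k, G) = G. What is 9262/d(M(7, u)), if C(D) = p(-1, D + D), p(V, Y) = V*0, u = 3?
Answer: 4631/63 ≈ 73.508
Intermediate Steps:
p(V, Y) = 0
C(D) = 0
d(f) = f*(39 + f) (d(f) = (f + 0)*(f + 39) = f*(39 + f))
9262/d(M(7, u)) = 9262/((3*(39 + 3))) = 9262/((3*42)) = 9262/126 = 9262*(1/126) = 4631/63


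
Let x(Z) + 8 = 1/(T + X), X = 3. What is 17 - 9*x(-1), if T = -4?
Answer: 98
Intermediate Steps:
x(Z) = -9 (x(Z) = -8 + 1/(-4 + 3) = -8 + 1/(-1) = -8 - 1 = -9)
17 - 9*x(-1) = 17 - 9*(-9) = 17 + 81 = 98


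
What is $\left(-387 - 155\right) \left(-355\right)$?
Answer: $192410$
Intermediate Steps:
$\left(-387 - 155\right) \left(-355\right) = \left(-542\right) \left(-355\right) = 192410$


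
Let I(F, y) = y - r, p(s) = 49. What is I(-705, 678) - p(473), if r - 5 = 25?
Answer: 599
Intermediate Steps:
r = 30 (r = 5 + 25 = 30)
I(F, y) = -30 + y (I(F, y) = y - 1*30 = y - 30 = -30 + y)
I(-705, 678) - p(473) = (-30 + 678) - 1*49 = 648 - 49 = 599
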